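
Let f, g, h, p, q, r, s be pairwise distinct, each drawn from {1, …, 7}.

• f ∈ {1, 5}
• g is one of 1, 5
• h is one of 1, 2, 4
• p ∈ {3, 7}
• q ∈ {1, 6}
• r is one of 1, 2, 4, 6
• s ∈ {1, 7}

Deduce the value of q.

Among the 7 variables, 3 fits only p (and all 7 values in {1, 2, 3, 4, 5, 6, 7} must be used), so p = 3.
Among the 6 still-open variables, 7 fits only s (and all 6 values in {1, 2, 4, 5, 6, 7} must be used), so s = 7.
f and g share exactly the 2 values {1, 5}; by pigeonhole those values go to them, so strike 1, 5 from h, q, r.
So q = 6.

6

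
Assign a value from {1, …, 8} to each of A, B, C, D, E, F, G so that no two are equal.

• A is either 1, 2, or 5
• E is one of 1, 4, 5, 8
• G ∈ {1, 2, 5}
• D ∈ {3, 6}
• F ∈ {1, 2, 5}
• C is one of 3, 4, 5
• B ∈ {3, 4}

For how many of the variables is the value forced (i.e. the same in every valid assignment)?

2

The 7 variables together cover exactly {1, 2, 3, 4, 5, 6, 8} — 7 values for 7 variables — and 6 appears only in D's list, so D = 6.
Among the 6 still-open variables, 8 fits only E (and all 6 values in {1, 2, 3, 4, 5, 8} must be used), so E = 8.
A, F, G between them cover only {1, 2, 5} — a naked triple. Remove those values from C.
Determined: D=6, E=8. The other variables each still have more than one consistent value. That makes 2.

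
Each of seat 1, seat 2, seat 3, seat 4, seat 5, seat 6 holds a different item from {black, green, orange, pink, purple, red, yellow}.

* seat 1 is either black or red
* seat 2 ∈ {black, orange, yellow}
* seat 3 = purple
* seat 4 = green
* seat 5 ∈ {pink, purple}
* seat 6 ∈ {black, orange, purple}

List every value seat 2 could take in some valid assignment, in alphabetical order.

seat 3 has just one choice, so seat 3 = purple. Remove purple from seat 5, seat 6.
seat 4 must be green (only option left).
seat 5 has just one choice, so seat 5 = pink.
No further eliminations apply; seat 2 can still be any of black, orange, yellow.

black, orange, yellow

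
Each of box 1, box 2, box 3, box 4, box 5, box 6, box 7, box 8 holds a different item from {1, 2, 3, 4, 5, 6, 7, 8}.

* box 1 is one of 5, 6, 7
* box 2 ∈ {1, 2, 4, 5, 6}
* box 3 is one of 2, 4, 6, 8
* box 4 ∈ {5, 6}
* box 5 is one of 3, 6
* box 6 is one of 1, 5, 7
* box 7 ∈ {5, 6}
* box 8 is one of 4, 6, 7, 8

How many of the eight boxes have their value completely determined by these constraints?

3

The 8 variables draw from only 8 values {1, 2, 3, 4, 5, 6, 7, 8}, so each is used; only box 5 can be 3, hence box 5 = 3.
box 4 and box 7 share exactly the 2 values {5, 6}; by pigeonhole those values go to them, so strike 5, 6 from box 1, box 2, box 3, box 6, box 8.
box 1 must be 7 (only option left). Strike 7 from box 6, box 8.
box 6's domain is down to {1}, so box 6 = 1. Eliminate 1 elsewhere: box 2.
Determined: box 1=7, box 5=3, box 6=1. The other boxes each still have more than one consistent value. That makes 3.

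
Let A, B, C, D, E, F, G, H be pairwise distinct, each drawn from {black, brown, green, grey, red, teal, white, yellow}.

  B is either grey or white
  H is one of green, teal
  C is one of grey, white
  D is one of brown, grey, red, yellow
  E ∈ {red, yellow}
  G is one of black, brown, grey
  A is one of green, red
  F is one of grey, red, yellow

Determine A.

The 8 variables draw from only 8 values {black, brown, green, grey, red, teal, white, yellow}, so each is used; only G can be black, hence G = black.
Among the 7 still-open variables, brown fits only D (and all 7 values in {brown, green, grey, red, teal, white, yellow} must be used), so D = brown.
The 6 still-open variables together cover exactly {green, grey, red, teal, white, yellow} — 6 values for 6 variables — and teal appears only in H's list, so H = teal.
The 5 still-open variables together cover exactly {green, grey, red, white, yellow} — 5 values for 5 variables — and green appears only in A's list, so A = green.

green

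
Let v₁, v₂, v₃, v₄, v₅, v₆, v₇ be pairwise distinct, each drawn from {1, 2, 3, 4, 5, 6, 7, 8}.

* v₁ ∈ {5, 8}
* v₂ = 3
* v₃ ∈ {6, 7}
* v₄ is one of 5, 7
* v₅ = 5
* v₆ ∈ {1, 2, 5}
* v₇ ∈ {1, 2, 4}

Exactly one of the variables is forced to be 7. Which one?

v₄

v₂'s domain is down to {3}, so v₂ = 3.
v₅'s domain is down to {5}, so v₅ = 5. So v₁, v₄, v₆ can't be 5.
So 7 goes to v₄.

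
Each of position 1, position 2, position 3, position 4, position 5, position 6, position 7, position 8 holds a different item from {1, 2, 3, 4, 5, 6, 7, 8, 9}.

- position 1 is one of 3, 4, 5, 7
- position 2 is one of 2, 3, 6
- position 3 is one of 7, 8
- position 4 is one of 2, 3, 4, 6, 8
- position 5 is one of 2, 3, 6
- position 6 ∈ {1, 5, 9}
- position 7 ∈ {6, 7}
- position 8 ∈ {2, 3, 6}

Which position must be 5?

position 1

The 3 variables position 2, position 5, position 8 are confined to {2, 3, 6}, which locks those values in; drop them from position 1, position 4, position 7.
position 7's domain is down to {7}, so position 7 = 7. So position 1, position 3 can't be 7.
That leaves position 3 = 8. So position 4 can't be 8.
position 4 must be 4 (only option left). Remove 4 from position 1.
So 5 goes to position 1.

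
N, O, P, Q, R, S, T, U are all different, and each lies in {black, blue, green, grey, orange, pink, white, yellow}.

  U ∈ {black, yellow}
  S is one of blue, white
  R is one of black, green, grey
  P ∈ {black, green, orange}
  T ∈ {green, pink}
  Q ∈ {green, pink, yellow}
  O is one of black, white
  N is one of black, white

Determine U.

yellow

The 8 variables draw from only 8 values {black, blue, green, grey, orange, pink, white, yellow}, so each is used; only S can be blue, hence S = blue.
The 7 still-open variables draw from only 7 values {black, green, grey, orange, pink, white, yellow}, so each is used; only R can be grey, hence R = grey.
The 6 still-open variables together cover exactly {black, green, orange, pink, white, yellow} — 6 values for 6 variables — and orange appears only in P's list, so P = orange.
N and O share exactly the 2 values {black, white}; by pigeonhole those values go to them, so strike black, white from U.
So U = yellow.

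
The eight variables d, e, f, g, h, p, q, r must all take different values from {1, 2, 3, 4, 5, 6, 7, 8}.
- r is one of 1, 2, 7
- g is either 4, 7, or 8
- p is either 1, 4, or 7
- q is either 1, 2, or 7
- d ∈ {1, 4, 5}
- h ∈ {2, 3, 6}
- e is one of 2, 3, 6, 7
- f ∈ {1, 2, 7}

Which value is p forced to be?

4

The 8 variables together cover exactly {1, 2, 3, 4, 5, 6, 7, 8} — 8 values for 8 variables — and 5 appears only in d's list, so d = 5.
Among the 7 still-open variables, 8 fits only g (and all 7 values in {1, 2, 3, 4, 6, 7, 8} must be used), so g = 8.
Among the 6 still-open variables, 4 fits only p (and all 6 values in {1, 2, 3, 4, 6, 7} must be used), so p = 4.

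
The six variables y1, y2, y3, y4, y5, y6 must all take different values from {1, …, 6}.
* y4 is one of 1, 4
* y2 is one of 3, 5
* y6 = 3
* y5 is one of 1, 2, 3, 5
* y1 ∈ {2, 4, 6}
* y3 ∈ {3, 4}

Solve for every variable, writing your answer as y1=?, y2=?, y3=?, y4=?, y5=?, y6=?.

y6's domain is down to {3}, so y6 = 3. Remove 3 from y2, y3, y5.
y2's domain is down to {5}, so y2 = 5. So y5 can't be 5.
y3 has just one choice, so y3 = 4. Remove 4 from y1, y4.
y4 must be 1 (only option left). Eliminate 1 elsewhere: y5.
y5 must be 2 (only option left). Strike 2 from y1.
That leaves y1 = 6.

y1=6, y2=5, y3=4, y4=1, y5=2, y6=3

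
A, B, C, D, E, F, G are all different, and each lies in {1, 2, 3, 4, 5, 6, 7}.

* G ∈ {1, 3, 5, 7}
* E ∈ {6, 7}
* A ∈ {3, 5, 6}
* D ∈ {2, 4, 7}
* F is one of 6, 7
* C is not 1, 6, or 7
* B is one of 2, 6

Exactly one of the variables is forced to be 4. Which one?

Among the 7 variables, 1 fits only G (and all 7 values in {1, 2, 3, 4, 5, 6, 7} must be used), so G = 1.
The 2 variables E and F are confined to {6, 7}, which locks those values in; drop them from A, B, D.
B's domain is down to {2}, so B = 2. Remove 2 from C, D.
So 4 goes to D.

D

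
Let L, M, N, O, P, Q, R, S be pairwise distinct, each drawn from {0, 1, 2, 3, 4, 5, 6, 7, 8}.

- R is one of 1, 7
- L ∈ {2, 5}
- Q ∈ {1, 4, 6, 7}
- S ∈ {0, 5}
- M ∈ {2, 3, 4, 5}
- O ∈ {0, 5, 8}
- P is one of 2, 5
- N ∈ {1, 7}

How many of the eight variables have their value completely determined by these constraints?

2

The 2 variables L and P are confined to {2, 5}, which locks those values in; drop them from M, O, S.
That leaves S = 0. Eliminate 0 elsewhere: O.
O's domain is down to {8}, so O = 8.
The 2 variables N and R are confined to {1, 7}, which locks those values in; drop them from Q.
Determined: O=8, S=0. The other variables each still have more than one consistent value. That makes 2.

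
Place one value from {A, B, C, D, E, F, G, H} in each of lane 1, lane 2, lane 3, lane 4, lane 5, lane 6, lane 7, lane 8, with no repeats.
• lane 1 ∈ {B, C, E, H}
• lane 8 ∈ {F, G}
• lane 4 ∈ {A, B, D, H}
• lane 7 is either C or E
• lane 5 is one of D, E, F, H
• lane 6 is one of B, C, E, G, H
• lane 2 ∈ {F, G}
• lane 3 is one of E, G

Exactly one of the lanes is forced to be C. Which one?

The 8 variables draw from only 8 values {A, B, C, D, E, F, G, H}, so each is used; only lane 4 can be A, hence lane 4 = A.
Among the 7 still-open variables, D fits only lane 5 (and all 7 values in {B, C, D, E, F, G, H} must be used), so lane 5 = D.
The 2 variables lane 2 and lane 8 are confined to {F, G}, which locks those values in; drop them from lane 3, lane 6.
lane 3 must be E (only option left). Remove E from lane 1, lane 6, lane 7.
So C goes to lane 7.

lane 7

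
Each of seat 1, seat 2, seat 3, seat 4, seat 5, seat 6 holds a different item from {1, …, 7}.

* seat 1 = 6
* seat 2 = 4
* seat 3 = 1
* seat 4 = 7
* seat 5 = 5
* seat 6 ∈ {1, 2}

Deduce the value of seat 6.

2

seat 1's domain is down to {6}, so seat 1 = 6.
seat 2 must be 4 (only option left).
seat 3 has just one choice, so seat 3 = 1. So seat 6 can't be 1.
So seat 6 = 2.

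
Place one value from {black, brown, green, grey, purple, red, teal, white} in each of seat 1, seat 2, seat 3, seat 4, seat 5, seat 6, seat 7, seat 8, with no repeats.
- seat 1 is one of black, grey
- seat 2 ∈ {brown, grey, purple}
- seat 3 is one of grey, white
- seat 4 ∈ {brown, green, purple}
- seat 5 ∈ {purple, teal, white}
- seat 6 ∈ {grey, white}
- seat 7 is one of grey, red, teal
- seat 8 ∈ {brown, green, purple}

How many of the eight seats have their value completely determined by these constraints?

The 8 variables draw from only 8 values {black, brown, green, grey, purple, red, teal, white}, so each is used; only seat 1 can be black, hence seat 1 = black.
The 7 still-open variables draw from only 7 values {brown, green, grey, purple, red, teal, white}, so each is used; only seat 7 can be red, hence seat 7 = red.
The 6 still-open variables draw from only 6 values {brown, green, grey, purple, teal, white}, so each is used; only seat 5 can be teal, hence seat 5 = teal.
seat 3 and seat 6 between them cover only {grey, white} — a naked pair. Remove those values from seat 2.
Determined: seat 1=black, seat 5=teal, seat 7=red. The other seats each still have more than one consistent value. That makes 3.

3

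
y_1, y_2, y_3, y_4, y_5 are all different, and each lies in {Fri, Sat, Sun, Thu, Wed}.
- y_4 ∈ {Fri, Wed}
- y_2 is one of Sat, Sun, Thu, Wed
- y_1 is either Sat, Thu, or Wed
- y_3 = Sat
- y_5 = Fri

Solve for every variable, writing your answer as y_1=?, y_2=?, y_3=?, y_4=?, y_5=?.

y_1=Thu, y_2=Sun, y_3=Sat, y_4=Wed, y_5=Fri

y_3 must be Sat (only option left). Strike Sat from y_1, y_2.
That leaves y_5 = Fri. So y_4 can't be Fri.
y_4's domain is down to {Wed}, so y_4 = Wed. Eliminate Wed elsewhere: y_1, y_2.
y_1 must be Thu (only option left). So y_2 can't be Thu.
y_2 must be Sun (only option left).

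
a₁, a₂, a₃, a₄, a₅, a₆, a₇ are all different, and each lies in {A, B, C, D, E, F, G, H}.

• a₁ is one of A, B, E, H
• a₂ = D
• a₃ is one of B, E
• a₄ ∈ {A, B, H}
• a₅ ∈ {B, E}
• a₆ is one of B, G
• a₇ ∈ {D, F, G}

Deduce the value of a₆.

a₂'s domain is down to {D}, so a₂ = D. So a₇ can't be D.
Among the 6 still-open variables, F fits only a₇ (and all 6 values in {A, B, E, F, G, H} must be used), so a₇ = F.
The 5 still-open variables draw from only 5 values {A, B, E, G, H}, so each is used; only a₆ can be G, hence a₆ = G.

G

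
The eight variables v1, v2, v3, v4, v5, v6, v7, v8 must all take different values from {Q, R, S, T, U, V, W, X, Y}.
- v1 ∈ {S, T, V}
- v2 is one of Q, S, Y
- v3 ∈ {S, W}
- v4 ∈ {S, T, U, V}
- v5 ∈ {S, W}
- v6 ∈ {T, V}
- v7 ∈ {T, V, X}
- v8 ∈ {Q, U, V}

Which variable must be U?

The 8 variables draw from only 8 values {Q, S, T, U, V, W, X, Y}, so each is used; only v7 can be X, hence v7 = X.
The 7 still-open variables together cover exactly {Q, S, T, U, V, W, Y} — 7 values for 7 variables — and Y appears only in v2's list, so v2 = Y.
The 6 still-open variables draw from only 6 values {Q, S, T, U, V, W}, so each is used; only v8 can be Q, hence v8 = Q.
Among the 5 still-open variables, U fits only v4 (and all 5 values in {S, T, U, V, W} must be used), so v4 = U.

v4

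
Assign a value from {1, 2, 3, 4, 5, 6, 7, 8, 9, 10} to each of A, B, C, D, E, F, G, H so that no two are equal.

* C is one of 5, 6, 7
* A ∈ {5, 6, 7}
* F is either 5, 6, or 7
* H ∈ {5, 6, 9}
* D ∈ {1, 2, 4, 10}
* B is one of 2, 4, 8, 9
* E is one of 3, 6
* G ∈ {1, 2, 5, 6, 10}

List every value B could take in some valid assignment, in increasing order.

2, 4, 8

A, C, F share exactly the 3 values {5, 6, 7}; by pigeonhole those values go to them, so strike 5, 6, 7 from E, G, H.
E must be 3 (only option left).
H has just one choice, so H = 9. Eliminate 9 elsewhere: B.
No further eliminations apply; B can still be any of 2, 4, 8.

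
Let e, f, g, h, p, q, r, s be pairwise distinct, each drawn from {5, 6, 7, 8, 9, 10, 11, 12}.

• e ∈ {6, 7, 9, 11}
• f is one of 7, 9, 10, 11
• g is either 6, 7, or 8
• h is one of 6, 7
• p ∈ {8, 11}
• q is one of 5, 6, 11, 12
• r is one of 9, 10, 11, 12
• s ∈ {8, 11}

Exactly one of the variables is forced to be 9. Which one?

e

Among the 8 variables, 5 fits only q (and all 8 values in {5, 6, 7, 8, 9, 10, 11, 12} must be used), so q = 5.
The 7 still-open variables together cover exactly {6, 7, 8, 9, 10, 11, 12} — 7 values for 7 variables — and 12 appears only in r's list, so r = 12.
Among the 6 still-open variables, 10 fits only f (and all 6 values in {6, 7, 8, 9, 10, 11} must be used), so f = 10.
The 5 still-open variables draw from only 5 values {6, 7, 8, 9, 11}, so each is used; only e can be 9, hence e = 9.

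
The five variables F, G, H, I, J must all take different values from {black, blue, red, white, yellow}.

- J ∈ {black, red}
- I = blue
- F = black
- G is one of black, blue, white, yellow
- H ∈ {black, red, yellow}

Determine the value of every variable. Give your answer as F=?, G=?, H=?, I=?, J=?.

F=black, G=white, H=yellow, I=blue, J=red

F has just one choice, so F = black. Remove black from G, H, J.
I has just one choice, so I = blue. Strike blue from G.
J's domain is down to {red}, so J = red. Strike red from H.
H must be yellow (only option left). Remove yellow from G.
That leaves G = white.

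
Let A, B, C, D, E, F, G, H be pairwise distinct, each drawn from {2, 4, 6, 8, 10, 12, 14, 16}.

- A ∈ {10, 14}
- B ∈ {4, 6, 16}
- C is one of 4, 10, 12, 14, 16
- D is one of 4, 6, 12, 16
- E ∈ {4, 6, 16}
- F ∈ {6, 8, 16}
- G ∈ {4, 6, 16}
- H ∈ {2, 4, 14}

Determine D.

The 8 variables together cover exactly {2, 4, 6, 8, 10, 12, 14, 16} — 8 values for 8 variables — and 2 appears only in H's list, so H = 2.
The 7 still-open variables together cover exactly {4, 6, 8, 10, 12, 14, 16} — 7 values for 7 variables — and 8 appears only in F's list, so F = 8.
The 3 variables B, E, G are confined to {4, 6, 16}, which locks those values in; drop them from C, D.
So D = 12.

12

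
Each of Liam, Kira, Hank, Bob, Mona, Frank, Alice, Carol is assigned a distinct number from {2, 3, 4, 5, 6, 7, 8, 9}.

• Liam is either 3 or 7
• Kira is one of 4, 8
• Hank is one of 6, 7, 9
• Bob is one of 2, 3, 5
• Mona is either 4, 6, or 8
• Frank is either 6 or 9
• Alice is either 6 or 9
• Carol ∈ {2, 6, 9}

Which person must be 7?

Among the 8 variables, 5 fits only Bob (and all 8 values in {2, 3, 4, 5, 6, 7, 8, 9} must be used), so Bob = 5.
Among the 7 still-open variables, 2 fits only Carol (and all 7 values in {2, 3, 4, 6, 7, 8, 9} must be used), so Carol = 2.
The 6 still-open variables draw from only 6 values {3, 4, 6, 7, 8, 9}, so each is used; only Liam can be 3, hence Liam = 3.
Among the 5 still-open variables, 7 fits only Hank (and all 5 values in {4, 6, 7, 8, 9} must be used), so Hank = 7.

Hank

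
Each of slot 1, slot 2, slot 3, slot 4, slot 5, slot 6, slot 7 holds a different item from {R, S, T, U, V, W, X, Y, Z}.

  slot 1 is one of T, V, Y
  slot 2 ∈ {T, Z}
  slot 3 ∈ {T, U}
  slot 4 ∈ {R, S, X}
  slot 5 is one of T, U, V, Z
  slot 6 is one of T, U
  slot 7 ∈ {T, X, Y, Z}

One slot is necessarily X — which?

The 2 variables slot 3 and slot 6 are confined to {T, U}, which locks those values in; drop them from slot 1, slot 2, slot 5, slot 7.
slot 2 must be Z (only option left). Remove Z from slot 5, slot 7.
That leaves slot 5 = V. So slot 1 can't be V.
slot 1 has just one choice, so slot 1 = Y. So slot 7 can't be Y.
So X goes to slot 7.

slot 7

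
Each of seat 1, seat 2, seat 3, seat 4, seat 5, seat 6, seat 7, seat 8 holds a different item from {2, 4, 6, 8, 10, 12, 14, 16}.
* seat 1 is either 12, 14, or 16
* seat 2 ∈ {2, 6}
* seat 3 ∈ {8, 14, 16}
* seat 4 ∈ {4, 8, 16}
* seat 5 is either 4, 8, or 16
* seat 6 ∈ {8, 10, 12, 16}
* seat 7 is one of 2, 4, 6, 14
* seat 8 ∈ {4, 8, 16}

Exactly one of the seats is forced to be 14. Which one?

seat 3

Among the 8 variables, 10 fits only seat 6 (and all 8 values in {2, 4, 6, 8, 10, 12, 14, 16} must be used), so seat 6 = 10.
Among the 7 still-open variables, 12 fits only seat 1 (and all 7 values in {2, 4, 6, 8, 12, 14, 16} must be used), so seat 1 = 12.
seat 4, seat 5, seat 8 share exactly the 3 values {4, 8, 16}; by pigeonhole those values go to them, so strike 4, 8, 16 from seat 3, seat 7.
So 14 goes to seat 3.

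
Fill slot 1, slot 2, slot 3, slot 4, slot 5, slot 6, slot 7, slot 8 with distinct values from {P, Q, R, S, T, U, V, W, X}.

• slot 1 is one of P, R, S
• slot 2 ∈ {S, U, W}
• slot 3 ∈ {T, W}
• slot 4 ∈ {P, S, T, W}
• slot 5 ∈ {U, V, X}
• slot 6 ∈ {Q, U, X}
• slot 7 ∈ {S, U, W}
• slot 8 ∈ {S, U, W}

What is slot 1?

The 3 variables slot 2, slot 7, slot 8 are confined to {S, U, W}, which locks those values in; drop them from slot 1, slot 3, slot 4, slot 5, slot 6.
slot 3 has just one choice, so slot 3 = T. So slot 4 can't be T.
slot 4's domain is down to {P}, so slot 4 = P. Eliminate P elsewhere: slot 1.
So slot 1 = R.

R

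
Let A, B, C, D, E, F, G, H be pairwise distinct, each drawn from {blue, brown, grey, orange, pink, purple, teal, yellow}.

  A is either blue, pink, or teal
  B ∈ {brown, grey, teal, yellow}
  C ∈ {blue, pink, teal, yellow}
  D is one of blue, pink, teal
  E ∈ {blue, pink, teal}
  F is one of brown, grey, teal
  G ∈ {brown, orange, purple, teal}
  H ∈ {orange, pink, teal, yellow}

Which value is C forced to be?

yellow

Among the 8 variables, purple fits only G (and all 8 values in {blue, brown, grey, orange, pink, purple, teal, yellow} must be used), so G = purple.
The 7 still-open variables together cover exactly {blue, brown, grey, orange, pink, teal, yellow} — 7 values for 7 variables — and orange appears only in H's list, so H = orange.
The 3 variables A, D, E are confined to {blue, pink, teal}, which locks those values in; drop them from B, C, F.
So C = yellow.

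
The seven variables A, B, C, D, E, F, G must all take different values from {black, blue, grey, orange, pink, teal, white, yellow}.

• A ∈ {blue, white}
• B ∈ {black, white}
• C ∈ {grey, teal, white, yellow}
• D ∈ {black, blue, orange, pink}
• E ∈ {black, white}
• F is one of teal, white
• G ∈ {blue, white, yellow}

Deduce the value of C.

grey

B and E share exactly the 2 values {black, white}; by pigeonhole those values go to them, so strike black, white from A, C, D, F, G.
A has just one choice, so A = blue. Eliminate blue elsewhere: D, G.
F must be teal (only option left). Strike teal from C.
G must be yellow (only option left). Eliminate yellow elsewhere: C.
So C = grey.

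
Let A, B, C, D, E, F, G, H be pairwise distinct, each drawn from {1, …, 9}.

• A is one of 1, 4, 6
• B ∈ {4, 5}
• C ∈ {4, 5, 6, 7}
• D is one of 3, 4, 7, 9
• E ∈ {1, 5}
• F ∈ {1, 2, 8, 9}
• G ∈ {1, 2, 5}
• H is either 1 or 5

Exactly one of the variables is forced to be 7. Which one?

The 2 variables E and H are confined to {1, 5}, which locks those values in; drop them from A, B, C, F, G.
B's domain is down to {4}, so B = 4. Remove 4 from A, C, D.
G has just one choice, so G = 2. So F can't be 2.
A's domain is down to {6}, so A = 6. So C can't be 6.
So 7 goes to C.

C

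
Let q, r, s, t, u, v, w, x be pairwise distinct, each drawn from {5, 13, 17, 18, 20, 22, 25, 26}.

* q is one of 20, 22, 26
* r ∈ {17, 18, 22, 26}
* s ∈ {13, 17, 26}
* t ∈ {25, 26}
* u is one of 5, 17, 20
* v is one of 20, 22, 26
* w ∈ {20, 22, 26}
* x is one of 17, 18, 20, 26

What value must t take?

The 8 variables draw from only 8 values {5, 13, 17, 18, 20, 22, 25, 26}, so each is used; only u can be 5, hence u = 5.
The 7 still-open variables together cover exactly {13, 17, 18, 20, 22, 25, 26} — 7 values for 7 variables — and 13 appears only in s's list, so s = 13.
The 6 still-open variables draw from only 6 values {17, 18, 20, 22, 25, 26}, so each is used; only t can be 25, hence t = 25.

25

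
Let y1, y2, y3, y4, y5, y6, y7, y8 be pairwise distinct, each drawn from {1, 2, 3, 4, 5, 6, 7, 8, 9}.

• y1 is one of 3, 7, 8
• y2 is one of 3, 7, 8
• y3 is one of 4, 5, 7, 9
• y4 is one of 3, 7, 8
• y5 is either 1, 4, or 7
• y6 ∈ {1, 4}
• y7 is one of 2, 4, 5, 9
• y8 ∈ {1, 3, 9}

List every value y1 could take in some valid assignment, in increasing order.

The 8 variables together cover exactly {1, 2, 3, 4, 5, 7, 8, 9} — 8 values for 8 variables — and 2 appears only in y7's list, so y7 = 2.
The 7 still-open variables together cover exactly {1, 3, 4, 5, 7, 8, 9} — 7 values for 7 variables — and 5 appears only in y3's list, so y3 = 5.
The 6 still-open variables draw from only 6 values {1, 3, 4, 7, 8, 9}, so each is used; only y8 can be 9, hence y8 = 9.
y1, y2, y4 share exactly the 3 values {3, 7, 8}; by pigeonhole those values go to them, so strike 3, 7, 8 from y5.
No further eliminations apply; y1 can still be any of 3, 7, 8.

3, 7, 8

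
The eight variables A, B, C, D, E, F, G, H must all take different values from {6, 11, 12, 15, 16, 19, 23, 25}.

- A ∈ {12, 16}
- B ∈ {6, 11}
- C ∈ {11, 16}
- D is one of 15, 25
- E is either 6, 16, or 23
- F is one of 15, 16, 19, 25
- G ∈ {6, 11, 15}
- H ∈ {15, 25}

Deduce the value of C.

The 8 variables draw from only 8 values {6, 11, 12, 15, 16, 19, 23, 25}, so each is used; only A can be 12, hence A = 12.
The 7 still-open variables together cover exactly {6, 11, 15, 16, 19, 23, 25} — 7 values for 7 variables — and 19 appears only in F's list, so F = 19.
The 6 still-open variables draw from only 6 values {6, 11, 15, 16, 23, 25}, so each is used; only E can be 23, hence E = 23.
The 5 still-open variables draw from only 5 values {6, 11, 15, 16, 25}, so each is used; only C can be 16, hence C = 16.

16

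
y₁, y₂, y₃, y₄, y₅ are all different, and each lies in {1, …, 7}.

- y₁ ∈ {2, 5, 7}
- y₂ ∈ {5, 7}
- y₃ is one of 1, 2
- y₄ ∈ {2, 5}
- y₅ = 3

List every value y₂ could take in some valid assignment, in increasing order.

y₅'s domain is down to {3}, so y₅ = 3.
The 4 still-open variables draw from only 4 values {1, 2, 5, 7}, so each is used; only y₃ can be 1, hence y₃ = 1.
No further eliminations apply; y₂ can still be any of 5, 7.

5, 7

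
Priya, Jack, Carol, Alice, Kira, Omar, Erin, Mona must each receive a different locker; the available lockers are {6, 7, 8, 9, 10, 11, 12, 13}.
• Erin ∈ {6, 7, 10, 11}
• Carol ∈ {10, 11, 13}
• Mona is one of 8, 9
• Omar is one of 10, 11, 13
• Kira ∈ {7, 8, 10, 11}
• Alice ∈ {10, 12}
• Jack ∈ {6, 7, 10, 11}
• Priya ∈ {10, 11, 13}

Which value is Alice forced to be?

12

The 8 variables draw from only 8 values {6, 7, 8, 9, 10, 11, 12, 13}, so each is used; only Mona can be 9, hence Mona = 9.
The 7 still-open variables together cover exactly {6, 7, 8, 10, 11, 12, 13} — 7 values for 7 variables — and 8 appears only in Kira's list, so Kira = 8.
The 6 still-open variables draw from only 6 values {6, 7, 10, 11, 12, 13}, so each is used; only Alice can be 12, hence Alice = 12.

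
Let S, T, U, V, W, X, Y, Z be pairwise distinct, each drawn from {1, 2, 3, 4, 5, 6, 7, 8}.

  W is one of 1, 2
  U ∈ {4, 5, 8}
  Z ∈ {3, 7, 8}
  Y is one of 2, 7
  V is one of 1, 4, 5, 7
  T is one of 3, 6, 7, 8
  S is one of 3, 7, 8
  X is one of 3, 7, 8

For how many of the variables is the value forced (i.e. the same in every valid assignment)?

The 8 variables draw from only 8 values {1, 2, 3, 4, 5, 6, 7, 8}, so each is used; only T can be 6, hence T = 6.
S, X, Z between them cover only {3, 7, 8} — a naked triple. Remove those values from U, V, Y.
That leaves Y = 2. Strike 2 from W.
W must be 1 (only option left). Remove 1 from V.
Determined: T=6, W=1, Y=2. The other variables each still have more than one consistent value. That makes 3.

3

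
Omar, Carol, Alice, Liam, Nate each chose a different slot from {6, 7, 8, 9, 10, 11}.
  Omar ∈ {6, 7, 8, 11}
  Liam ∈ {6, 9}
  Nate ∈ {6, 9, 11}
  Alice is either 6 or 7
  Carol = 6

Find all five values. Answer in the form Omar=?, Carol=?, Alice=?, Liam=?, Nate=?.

Omar=8, Carol=6, Alice=7, Liam=9, Nate=11

Carol must be 6 (only option left). So Omar, Alice, Liam, Nate can't be 6.
Alice has just one choice, so Alice = 7. So Omar can't be 7.
Liam has just one choice, so Liam = 9. Remove 9 from Nate.
That leaves Nate = 11. So Omar can't be 11.
Omar must be 8 (only option left).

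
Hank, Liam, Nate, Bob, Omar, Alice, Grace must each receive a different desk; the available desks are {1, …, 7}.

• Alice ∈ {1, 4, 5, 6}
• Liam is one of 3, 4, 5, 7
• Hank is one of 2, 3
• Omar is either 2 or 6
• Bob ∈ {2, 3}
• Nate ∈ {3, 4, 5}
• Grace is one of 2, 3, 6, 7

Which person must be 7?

The 7 variables draw from only 7 values {1, 2, 3, 4, 5, 6, 7}, so each is used; only Alice can be 1, hence Alice = 1.
Hank and Bob between them cover only {2, 3} — a naked pair. Remove those values from Liam, Nate, Omar, Grace.
Omar has just one choice, so Omar = 6. So Grace can't be 6.
So 7 goes to Grace.

Grace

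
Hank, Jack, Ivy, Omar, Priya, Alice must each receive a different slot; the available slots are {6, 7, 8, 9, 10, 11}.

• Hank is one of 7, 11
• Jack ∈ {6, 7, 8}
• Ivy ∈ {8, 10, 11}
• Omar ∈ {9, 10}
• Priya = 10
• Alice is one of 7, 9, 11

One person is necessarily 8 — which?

Priya has just one choice, so Priya = 10. Strike 10 from Ivy, Omar.
Omar has just one choice, so Omar = 9. Remove 9 from Alice.
Among the 4 still-open variables, 6 fits only Jack (and all 4 values in {6, 7, 8, 11} must be used), so Jack = 6.
The 3 still-open variables draw from only 3 values {7, 8, 11}, so each is used; only Ivy can be 8, hence Ivy = 8.

Ivy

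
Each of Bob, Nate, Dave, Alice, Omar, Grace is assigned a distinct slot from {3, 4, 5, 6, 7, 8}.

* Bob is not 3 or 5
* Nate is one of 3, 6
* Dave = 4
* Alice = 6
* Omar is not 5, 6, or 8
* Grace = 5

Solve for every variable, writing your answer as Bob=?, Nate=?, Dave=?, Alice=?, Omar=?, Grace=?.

Bob=8, Nate=3, Dave=4, Alice=6, Omar=7, Grace=5

Dave must be 4 (only option left). Remove 4 from Bob, Omar.
Alice has just one choice, so Alice = 6. So Bob, Nate can't be 6.
Grace's domain is down to {5}, so Grace = 5.
Nate must be 3 (only option left). So Omar can't be 3.
Omar must be 7 (only option left). Remove 7 from Bob.
Bob must be 8 (only option left).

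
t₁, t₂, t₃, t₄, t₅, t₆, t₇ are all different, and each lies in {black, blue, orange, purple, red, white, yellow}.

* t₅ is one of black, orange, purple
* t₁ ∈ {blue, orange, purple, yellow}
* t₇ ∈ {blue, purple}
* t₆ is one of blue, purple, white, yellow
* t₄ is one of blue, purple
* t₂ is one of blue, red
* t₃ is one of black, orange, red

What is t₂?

The 7 variables together cover exactly {black, blue, orange, purple, red, white, yellow} — 7 values for 7 variables — and white appears only in t₆'s list, so t₆ = white.
The 6 still-open variables draw from only 6 values {black, blue, orange, purple, red, yellow}, so each is used; only t₁ can be yellow, hence t₁ = yellow.
The 2 variables t₄ and t₇ are confined to {blue, purple}, which locks those values in; drop them from t₂, t₅.
So t₂ = red.

red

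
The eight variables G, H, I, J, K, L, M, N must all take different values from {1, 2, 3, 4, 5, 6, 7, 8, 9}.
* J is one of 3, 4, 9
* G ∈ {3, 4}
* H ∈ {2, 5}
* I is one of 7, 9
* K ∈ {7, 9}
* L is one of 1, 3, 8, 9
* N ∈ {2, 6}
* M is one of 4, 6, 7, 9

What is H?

The 2 variables I and K are confined to {7, 9}, which locks those values in; drop them from J, L, M.
G and J between them cover only {3, 4} — a naked pair. Remove those values from L, M.
M must be 6 (only option left). Eliminate 6 elsewhere: N.
That leaves N = 2. So H can't be 2.
So H = 5.

5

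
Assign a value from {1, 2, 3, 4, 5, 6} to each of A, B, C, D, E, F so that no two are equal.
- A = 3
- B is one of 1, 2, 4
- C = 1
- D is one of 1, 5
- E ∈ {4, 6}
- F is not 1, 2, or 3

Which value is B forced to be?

2

A has just one choice, so A = 3.
C must be 1 (only option left). Remove 1 from B, D.
D must be 5 (only option left). Strike 5 from F.
The 3 still-open variables draw from only 3 values {2, 4, 6}, so each is used; only B can be 2, hence B = 2.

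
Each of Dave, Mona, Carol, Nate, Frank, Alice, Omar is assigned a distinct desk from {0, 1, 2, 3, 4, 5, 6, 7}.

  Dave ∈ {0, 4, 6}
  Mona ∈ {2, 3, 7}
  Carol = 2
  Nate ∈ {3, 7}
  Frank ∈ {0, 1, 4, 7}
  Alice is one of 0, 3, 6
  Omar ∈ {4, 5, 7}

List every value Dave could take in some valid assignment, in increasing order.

0, 4, 6

Carol has just one choice, so Carol = 2. So Mona can't be 2.
Mona and Nate between them cover only {3, 7} — a naked pair. Remove those values from Frank, Alice, Omar.
No further eliminations apply; Dave can still be any of 0, 4, 6.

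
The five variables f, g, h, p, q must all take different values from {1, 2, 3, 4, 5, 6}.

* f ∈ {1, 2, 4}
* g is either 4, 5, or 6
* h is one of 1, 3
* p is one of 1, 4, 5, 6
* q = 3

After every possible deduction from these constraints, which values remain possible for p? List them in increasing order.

4, 5, 6

q must be 3 (only option left). Remove 3 from h.
h's domain is down to {1}, so h = 1. So f, p can't be 1.
No further eliminations apply; p can still be any of 4, 5, 6.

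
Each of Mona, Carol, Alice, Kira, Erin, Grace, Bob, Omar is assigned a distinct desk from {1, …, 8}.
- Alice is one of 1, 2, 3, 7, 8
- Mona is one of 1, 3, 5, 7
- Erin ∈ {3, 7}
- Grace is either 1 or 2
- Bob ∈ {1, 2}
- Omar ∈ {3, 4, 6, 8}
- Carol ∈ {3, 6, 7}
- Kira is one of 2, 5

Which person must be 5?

The 8 variables draw from only 8 values {1, 2, 3, 4, 5, 6, 7, 8}, so each is used; only Omar can be 4, hence Omar = 4.
The 7 still-open variables draw from only 7 values {1, 2, 3, 5, 6, 7, 8}, so each is used; only Carol can be 6, hence Carol = 6.
The 6 still-open variables draw from only 6 values {1, 2, 3, 5, 7, 8}, so each is used; only Alice can be 8, hence Alice = 8.
Grace and Bob between them cover only {1, 2} — a naked pair. Remove those values from Mona, Kira.
So 5 goes to Kira.

Kira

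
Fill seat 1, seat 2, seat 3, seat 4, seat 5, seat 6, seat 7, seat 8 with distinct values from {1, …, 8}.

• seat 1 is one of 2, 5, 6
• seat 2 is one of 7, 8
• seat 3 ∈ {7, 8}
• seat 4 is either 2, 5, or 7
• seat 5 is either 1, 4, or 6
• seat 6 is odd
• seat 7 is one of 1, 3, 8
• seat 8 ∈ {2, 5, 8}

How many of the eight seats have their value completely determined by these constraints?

2

Among the 8 variables, 4 fits only seat 5 (and all 8 values in {1, 2, 3, 4, 5, 6, 7, 8} must be used), so seat 5 = 4.
Among the 7 still-open variables, 6 fits only seat 1 (and all 7 values in {1, 2, 3, 5, 6, 7, 8} must be used), so seat 1 = 6.
The 2 variables seat 2 and seat 3 are confined to {7, 8}, which locks those values in; drop them from seat 4, seat 6, seat 7, seat 8.
seat 4 and seat 8 between them cover only {2, 5} — a naked pair. Remove those values from seat 6.
Determined: seat 1=6, seat 5=4. The other seats each still have more than one consistent value. That makes 2.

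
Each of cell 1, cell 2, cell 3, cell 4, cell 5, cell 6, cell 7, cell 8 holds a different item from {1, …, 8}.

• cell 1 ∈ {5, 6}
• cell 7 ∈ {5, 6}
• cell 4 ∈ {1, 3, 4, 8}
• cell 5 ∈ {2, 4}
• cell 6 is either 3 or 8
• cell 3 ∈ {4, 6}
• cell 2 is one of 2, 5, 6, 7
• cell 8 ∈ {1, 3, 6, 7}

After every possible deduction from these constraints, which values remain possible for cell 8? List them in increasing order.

The 2 variables cell 1 and cell 7 are confined to {5, 6}, which locks those values in; drop them from cell 2, cell 3, cell 8.
cell 3's domain is down to {4}, so cell 3 = 4. Strike 4 from cell 4, cell 5.
cell 5 must be 2 (only option left). Strike 2 from cell 2.
cell 2 has just one choice, so cell 2 = 7. Strike 7 from cell 8.
No further eliminations apply; cell 8 can still be any of 1, 3.

1, 3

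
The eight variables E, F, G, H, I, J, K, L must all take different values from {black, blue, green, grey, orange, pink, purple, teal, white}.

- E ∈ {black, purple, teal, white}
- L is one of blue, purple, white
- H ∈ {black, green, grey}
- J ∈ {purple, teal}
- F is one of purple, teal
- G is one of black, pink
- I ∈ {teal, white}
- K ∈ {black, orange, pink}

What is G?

pink

F and J share exactly the 2 values {purple, teal}; by pigeonhole those values go to them, so strike purple, teal from E, I, L.
I's domain is down to {white}, so I = white. Eliminate white elsewhere: E, L.
L has just one choice, so L = blue.
E's domain is down to {black}, so E = black. Eliminate black elsewhere: G, H, K.
So G = pink.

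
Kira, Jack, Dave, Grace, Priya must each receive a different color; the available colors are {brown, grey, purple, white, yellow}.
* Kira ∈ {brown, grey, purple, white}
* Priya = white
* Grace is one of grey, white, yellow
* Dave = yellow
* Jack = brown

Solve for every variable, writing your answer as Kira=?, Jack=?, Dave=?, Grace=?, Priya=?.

Kira=purple, Jack=brown, Dave=yellow, Grace=grey, Priya=white

Jack has just one choice, so Jack = brown. Eliminate brown elsewhere: Kira.
Dave's domain is down to {yellow}, so Dave = yellow. Strike yellow from Grace.
That leaves Priya = white. Remove white from Kira, Grace.
Grace has just one choice, so Grace = grey. Remove grey from Kira.
Kira must be purple (only option left).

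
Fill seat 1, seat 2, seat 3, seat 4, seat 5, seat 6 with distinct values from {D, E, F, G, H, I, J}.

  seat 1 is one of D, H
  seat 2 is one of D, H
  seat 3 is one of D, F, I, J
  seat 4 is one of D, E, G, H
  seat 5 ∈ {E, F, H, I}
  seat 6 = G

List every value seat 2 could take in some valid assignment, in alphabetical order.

seat 6's domain is down to {G}, so seat 6 = G. So seat 4 can't be G.
seat 1 and seat 2 share exactly the 2 values {D, H}; by pigeonhole those values go to them, so strike D, H from seat 3, seat 4, seat 5.
seat 4's domain is down to {E}, so seat 4 = E. Strike E from seat 5.
No further eliminations apply; seat 2 can still be any of D, H.

D, H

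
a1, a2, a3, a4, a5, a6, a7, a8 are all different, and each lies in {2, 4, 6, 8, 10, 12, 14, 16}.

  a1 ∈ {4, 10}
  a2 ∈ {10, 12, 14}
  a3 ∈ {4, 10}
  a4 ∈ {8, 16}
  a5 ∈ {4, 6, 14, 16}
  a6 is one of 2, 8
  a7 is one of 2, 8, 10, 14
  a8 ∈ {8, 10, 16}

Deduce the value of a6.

2

The 8 variables together cover exactly {2, 4, 6, 8, 10, 12, 14, 16} — 8 values for 8 variables — and 6 appears only in a5's list, so a5 = 6.
Among the 7 still-open variables, 12 fits only a2 (and all 7 values in {2, 4, 8, 10, 12, 14, 16} must be used), so a2 = 12.
Among the 6 still-open variables, 14 fits only a7 (and all 6 values in {2, 4, 8, 10, 14, 16} must be used), so a7 = 14.
Among the 5 still-open variables, 2 fits only a6 (and all 5 values in {2, 4, 8, 10, 16} must be used), so a6 = 2.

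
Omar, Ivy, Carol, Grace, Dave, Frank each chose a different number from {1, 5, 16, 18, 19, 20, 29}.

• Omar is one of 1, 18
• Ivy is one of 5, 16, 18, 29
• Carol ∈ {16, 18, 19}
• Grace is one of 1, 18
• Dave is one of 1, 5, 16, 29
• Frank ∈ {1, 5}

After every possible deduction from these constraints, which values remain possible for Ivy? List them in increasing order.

The 6 variables draw from only 6 values {1, 5, 16, 18, 19, 29}, so each is used; only Carol can be 19, hence Carol = 19.
The 2 variables Omar and Grace are confined to {1, 18}, which locks those values in; drop them from Ivy, Dave, Frank.
Frank has just one choice, so Frank = 5. Strike 5 from Ivy, Dave.
No further eliminations apply; Ivy can still be any of 16, 29.

16, 29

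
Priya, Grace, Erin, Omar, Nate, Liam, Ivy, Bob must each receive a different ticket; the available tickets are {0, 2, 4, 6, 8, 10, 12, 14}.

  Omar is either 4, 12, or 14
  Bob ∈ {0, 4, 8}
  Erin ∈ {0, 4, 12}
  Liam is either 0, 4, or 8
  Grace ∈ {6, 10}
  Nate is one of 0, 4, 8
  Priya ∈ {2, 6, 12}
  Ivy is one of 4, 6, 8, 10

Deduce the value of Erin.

12

The 8 variables together cover exactly {0, 2, 4, 6, 8, 10, 12, 14} — 8 values for 8 variables — and 2 appears only in Priya's list, so Priya = 2.
The 7 still-open variables together cover exactly {0, 4, 6, 8, 10, 12, 14} — 7 values for 7 variables — and 14 appears only in Omar's list, so Omar = 14.
The 6 still-open variables draw from only 6 values {0, 4, 6, 8, 10, 12}, so each is used; only Erin can be 12, hence Erin = 12.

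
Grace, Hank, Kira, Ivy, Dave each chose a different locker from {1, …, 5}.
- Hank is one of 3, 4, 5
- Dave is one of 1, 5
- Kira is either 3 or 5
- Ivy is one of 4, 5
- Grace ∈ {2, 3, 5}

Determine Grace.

Among the 5 variables, 1 fits only Dave (and all 5 values in {1, 2, 3, 4, 5} must be used), so Dave = 1.
The 4 still-open variables together cover exactly {2, 3, 4, 5} — 4 values for 4 variables — and 2 appears only in Grace's list, so Grace = 2.

2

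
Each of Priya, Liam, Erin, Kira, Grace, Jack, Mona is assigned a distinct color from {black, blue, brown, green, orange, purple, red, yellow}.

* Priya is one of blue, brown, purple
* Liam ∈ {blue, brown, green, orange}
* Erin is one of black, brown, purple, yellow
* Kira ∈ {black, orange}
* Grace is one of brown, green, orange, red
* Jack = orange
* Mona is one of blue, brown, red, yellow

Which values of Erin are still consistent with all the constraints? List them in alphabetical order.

brown, purple, yellow

Jack has just one choice, so Jack = orange. Remove orange from Liam, Kira, Grace.
Kira's domain is down to {black}, so Kira = black. Eliminate black elsewhere: Erin.
No further eliminations apply; Erin can still be any of brown, purple, yellow.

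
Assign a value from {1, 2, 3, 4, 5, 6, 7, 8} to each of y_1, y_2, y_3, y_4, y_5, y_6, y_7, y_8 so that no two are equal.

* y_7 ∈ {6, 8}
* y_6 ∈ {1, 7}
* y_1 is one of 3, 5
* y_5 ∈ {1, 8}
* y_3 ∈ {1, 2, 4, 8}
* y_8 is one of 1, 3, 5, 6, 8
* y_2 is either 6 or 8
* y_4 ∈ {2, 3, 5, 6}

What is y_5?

1

The 8 variables together cover exactly {1, 2, 3, 4, 5, 6, 7, 8} — 8 values for 8 variables — and 4 appears only in y_3's list, so y_3 = 4.
Among the 7 still-open variables, 2 fits only y_4 (and all 7 values in {1, 2, 3, 5, 6, 7, 8} must be used), so y_4 = 2.
The 6 still-open variables draw from only 6 values {1, 3, 5, 6, 7, 8}, so each is used; only y_6 can be 7, hence y_6 = 7.
The 2 variables y_2 and y_7 are confined to {6, 8}, which locks those values in; drop them from y_5, y_8.
So y_5 = 1.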